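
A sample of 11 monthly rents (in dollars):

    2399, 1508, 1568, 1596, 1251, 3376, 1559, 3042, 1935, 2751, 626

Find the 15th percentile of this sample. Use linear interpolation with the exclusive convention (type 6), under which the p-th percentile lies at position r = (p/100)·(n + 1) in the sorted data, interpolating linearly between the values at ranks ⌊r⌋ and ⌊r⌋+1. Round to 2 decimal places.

Sorted: 626, 1251, 1508, 1559, 1568, 1596, 1935, 2399, 2751, 3042, 3376.
n = 11.
r = (15/100)·(11 + 1) = 1.8.
Rank 1 is 626 and rank 2 is 1251.
Interpolate: 626 + 0.8·(1251 − 626) = 626 + 0.8·625 = 1126.

1126.00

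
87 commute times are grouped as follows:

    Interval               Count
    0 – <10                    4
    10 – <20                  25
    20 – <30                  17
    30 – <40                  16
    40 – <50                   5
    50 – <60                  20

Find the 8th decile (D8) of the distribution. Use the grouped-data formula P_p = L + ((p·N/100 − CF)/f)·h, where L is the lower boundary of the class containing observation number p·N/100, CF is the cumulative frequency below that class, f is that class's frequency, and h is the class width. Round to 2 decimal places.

51.30

N = 87; target position k = 80/100 · 87 = 69.6.
Cumulative frequencies: 4, 29, 46, 62, 67, 87.
Observation 69.6 falls in the class 50 – <60.
L = 50, CF = 67, f = 20, h = 10.
P80 = 50 + ((69.6 − 67)/20)·10 = 50 + 1.3 = 51.3.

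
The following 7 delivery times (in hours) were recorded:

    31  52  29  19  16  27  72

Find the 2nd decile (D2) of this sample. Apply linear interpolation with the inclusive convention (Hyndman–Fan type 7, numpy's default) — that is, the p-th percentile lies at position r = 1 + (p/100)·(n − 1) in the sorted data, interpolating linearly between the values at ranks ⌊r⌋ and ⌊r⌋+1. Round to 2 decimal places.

Sorted: 16, 19, 27, 29, 31, 52, 72.
n = 7.
r = 1 + (20/100)·(7 − 1) = 1 + 1.2 = 2.2.
Rank 2 is 19 and rank 3 is 27.
Interpolate: 19 + 0.2·(27 − 19) = 19 + 0.2·8 = 20.6.

20.60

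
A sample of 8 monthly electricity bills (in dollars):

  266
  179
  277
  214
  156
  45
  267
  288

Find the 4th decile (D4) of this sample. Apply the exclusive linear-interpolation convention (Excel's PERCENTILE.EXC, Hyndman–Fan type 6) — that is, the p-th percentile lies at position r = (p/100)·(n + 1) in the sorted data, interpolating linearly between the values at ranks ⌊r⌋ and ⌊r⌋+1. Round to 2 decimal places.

Sorted: 45, 156, 179, 214, 266, 267, 277, 288.
n = 8.
r = (40/100)·(8 + 1) = 3.6.
Rank 3 is 179 and rank 4 is 214.
Interpolate: 179 + 0.6·(214 − 179) = 179 + 0.6·35 = 200.

200.00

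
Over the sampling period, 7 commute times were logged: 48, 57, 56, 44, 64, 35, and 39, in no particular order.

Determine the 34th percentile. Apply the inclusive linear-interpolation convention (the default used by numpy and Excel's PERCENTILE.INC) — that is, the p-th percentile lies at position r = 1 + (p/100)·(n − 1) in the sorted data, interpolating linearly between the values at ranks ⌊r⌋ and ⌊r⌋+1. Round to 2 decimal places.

44.16

Sorted: 35, 39, 44, 48, 56, 57, 64.
n = 7.
r = 1 + (34/100)·(7 − 1) = 1 + 2.04 = 3.04.
Rank 3 is 44 and rank 4 is 48.
Interpolate: 44 + 0.04·(48 − 44) = 44 + 0.04·4 = 44.16.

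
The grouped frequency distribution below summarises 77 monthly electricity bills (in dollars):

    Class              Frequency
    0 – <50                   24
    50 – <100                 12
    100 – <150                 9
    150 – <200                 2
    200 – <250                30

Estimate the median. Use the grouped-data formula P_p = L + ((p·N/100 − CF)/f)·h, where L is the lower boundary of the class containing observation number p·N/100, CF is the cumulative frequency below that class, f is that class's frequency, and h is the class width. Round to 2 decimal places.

113.89

N = 77; target position k = 50/100 · 77 = 38.5.
Cumulative frequencies: 24, 36, 45, 47, 77.
Observation 38.5 falls in the class 100 – <150.
L = 100, CF = 36, f = 9, h = 50.
P50 = 100 + ((38.5 − 36)/9)·50 = 100 + 13.8889 = 113.889.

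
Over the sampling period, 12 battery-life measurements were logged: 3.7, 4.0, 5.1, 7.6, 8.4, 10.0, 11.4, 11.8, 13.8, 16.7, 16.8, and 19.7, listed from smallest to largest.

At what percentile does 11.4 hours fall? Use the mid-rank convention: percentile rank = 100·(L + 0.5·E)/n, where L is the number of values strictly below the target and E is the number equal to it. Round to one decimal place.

54.2

Count below 11.4: L = 6; count equal: E = 1; n = 12.
Percentile rank = 100·(6 + 0.5·1)/12 = 100·6.5/12 = 54.17.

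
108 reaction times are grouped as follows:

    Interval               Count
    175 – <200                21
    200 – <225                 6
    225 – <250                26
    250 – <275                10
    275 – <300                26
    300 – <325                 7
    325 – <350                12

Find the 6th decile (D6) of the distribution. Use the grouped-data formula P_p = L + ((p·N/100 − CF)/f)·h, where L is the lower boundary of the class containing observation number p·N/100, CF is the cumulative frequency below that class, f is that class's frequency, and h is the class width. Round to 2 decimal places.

N = 108; target position k = 60/100 · 108 = 64.8.
Cumulative frequencies: 21, 27, 53, 63, 89, 96, 108.
Observation 64.8 falls in the class 275 – <300.
L = 275, CF = 63, f = 26, h = 25.
P60 = 275 + ((64.8 − 63)/26)·25 = 275 + 1.73077 = 276.731.

276.73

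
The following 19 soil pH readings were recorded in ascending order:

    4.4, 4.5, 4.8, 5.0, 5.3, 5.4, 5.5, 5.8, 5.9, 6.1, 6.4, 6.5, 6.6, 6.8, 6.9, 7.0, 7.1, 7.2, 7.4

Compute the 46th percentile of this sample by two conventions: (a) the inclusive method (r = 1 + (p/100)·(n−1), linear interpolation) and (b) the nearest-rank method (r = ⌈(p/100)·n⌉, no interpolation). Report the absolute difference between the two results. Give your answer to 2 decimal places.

0.06

n = 19.
(a) r = 9.28; between ranks 9 (5.9) and 10 (6.1): 5.956.
(b) the nearest-rank method: rank 9 → 5.9.
|5.956 − 5.9| = 0.056.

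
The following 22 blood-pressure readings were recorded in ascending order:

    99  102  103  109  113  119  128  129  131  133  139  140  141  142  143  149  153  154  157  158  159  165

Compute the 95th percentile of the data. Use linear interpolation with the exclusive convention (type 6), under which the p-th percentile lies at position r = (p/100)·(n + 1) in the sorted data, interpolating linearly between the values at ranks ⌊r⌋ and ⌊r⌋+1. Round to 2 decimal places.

164.10

n = 22.
r = (95/100)·(22 + 1) = 21.85.
Rank 21 is 159 and rank 22 is 165.
Interpolate: 159 + 0.85·(165 − 159) = 159 + 0.85·6 = 164.1.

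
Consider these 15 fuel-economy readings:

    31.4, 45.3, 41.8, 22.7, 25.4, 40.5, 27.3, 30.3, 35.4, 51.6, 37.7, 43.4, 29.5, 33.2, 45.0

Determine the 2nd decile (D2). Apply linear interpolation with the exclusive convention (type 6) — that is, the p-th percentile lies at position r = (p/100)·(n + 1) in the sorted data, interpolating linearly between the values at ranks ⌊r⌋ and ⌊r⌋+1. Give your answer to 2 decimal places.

27.74

Sorted: 22.7, 25.4, 27.3, 29.5, 30.3, 31.4, 33.2, 35.4, 37.7, 40.5, 41.8, 43.4, 45.0, 45.3, 51.6.
n = 15.
r = (20/100)·(15 + 1) = 3.2.
Rank 3 is 27.3 and rank 4 is 29.5.
Interpolate: 27.3 + 0.2·(29.5 − 27.3) = 27.3 + 0.2·2.2 = 27.74.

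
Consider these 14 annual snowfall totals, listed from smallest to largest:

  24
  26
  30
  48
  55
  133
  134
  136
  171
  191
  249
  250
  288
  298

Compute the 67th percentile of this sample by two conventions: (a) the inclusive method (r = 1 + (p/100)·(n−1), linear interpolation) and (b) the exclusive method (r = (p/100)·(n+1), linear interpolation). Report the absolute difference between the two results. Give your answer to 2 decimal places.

8.70

n = 14.
(a) r = 9.71; between ranks 9 (171) and 10 (191): 185.2.
(b) r = 10.05; between ranks 10 (191) and 11 (249): 193.9.
|185.2 − 193.9| = 8.7.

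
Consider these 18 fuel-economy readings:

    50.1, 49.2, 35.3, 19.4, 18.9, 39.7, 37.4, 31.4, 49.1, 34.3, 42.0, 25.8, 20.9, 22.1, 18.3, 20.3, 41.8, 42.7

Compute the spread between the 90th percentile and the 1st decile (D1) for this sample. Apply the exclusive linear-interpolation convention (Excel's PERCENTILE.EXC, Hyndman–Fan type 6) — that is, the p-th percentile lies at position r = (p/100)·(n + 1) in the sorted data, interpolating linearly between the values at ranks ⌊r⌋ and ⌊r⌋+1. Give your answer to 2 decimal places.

30.45

Sorted: 18.3, 18.9, 19.4, 20.3, 20.9, 22.1, 25.8, 31.4, 34.3, 35.3, 37.4, 39.7, 41.8, 42.0, 42.7, 49.1, 49.2, 50.1.
n = 18.
P10: r = 1.9; ranks 1–2 are 18.3, 18.9; interpolating gives 18.84.
P90: r = 17.1; ranks 17–18 are 49.2, 50.1; interpolating gives 49.29.
Difference: 49.29 − 18.84 = 30.45.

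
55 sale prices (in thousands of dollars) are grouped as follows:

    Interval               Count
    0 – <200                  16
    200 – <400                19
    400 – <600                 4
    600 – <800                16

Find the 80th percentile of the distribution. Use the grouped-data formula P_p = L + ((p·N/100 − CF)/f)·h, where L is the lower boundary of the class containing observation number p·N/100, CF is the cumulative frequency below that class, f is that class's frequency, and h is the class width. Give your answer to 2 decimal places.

662.50

N = 55; target position k = 80/100 · 55 = 44.
Cumulative frequencies: 16, 35, 39, 55.
Observation 44 falls in the class 600 – <800.
L = 600, CF = 39, f = 16, h = 200.
P80 = 600 + ((44 − 39)/16)·200 = 600 + 62.5 = 662.5.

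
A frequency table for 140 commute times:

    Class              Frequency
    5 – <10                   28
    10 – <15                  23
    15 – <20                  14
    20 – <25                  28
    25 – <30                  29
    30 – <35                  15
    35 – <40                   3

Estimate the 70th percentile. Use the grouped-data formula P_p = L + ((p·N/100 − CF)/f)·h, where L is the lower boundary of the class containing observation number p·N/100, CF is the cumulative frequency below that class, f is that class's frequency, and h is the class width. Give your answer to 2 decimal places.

N = 140; target position k = 70/100 · 140 = 98.
Cumulative frequencies: 28, 51, 65, 93, 122, 137, 140.
Observation 98 falls in the class 25 – <30.
L = 25, CF = 93, f = 29, h = 5.
P70 = 25 + ((98 − 93)/29)·5 = 25 + 0.862069 = 25.8621.

25.86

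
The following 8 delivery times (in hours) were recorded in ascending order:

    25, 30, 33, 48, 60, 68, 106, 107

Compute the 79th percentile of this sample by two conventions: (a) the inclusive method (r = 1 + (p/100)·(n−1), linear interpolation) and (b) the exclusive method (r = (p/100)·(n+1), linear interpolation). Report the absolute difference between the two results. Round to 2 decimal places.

n = 8.
(a) r = 6.53; between ranks 6 (68) and 7 (106): 88.14.
(b) r = 7.11; between ranks 7 (106) and 8 (107): 106.11.
|88.14 − 106.11| = 17.97.

17.97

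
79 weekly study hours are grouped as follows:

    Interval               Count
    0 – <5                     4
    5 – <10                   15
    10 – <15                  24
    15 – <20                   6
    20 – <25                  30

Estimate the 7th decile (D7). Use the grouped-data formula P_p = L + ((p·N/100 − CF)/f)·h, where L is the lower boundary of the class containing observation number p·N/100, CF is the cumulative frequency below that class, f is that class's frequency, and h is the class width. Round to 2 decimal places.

21.05

N = 79; target position k = 70/100 · 79 = 55.3.
Cumulative frequencies: 4, 19, 43, 49, 79.
Observation 55.3 falls in the class 20 – <25.
L = 20, CF = 49, f = 30, h = 5.
P70 = 20 + ((55.3 − 49)/30)·5 = 20 + 1.05 = 21.05.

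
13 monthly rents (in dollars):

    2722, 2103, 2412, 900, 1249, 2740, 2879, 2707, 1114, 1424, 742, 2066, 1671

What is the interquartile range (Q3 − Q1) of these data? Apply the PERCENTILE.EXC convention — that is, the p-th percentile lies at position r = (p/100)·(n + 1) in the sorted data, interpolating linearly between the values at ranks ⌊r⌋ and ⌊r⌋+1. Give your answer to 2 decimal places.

Sorted: 742, 900, 1114, 1249, 1424, 1671, 2066, 2103, 2412, 2707, 2722, 2740, 2879.
n = 13.
P25: r = 3.5; ranks 3–4 are 1114, 1249; interpolating gives 1181.5.
P75: r = 10.5; ranks 10–11 are 2707, 2722; interpolating gives 2714.5.
Difference: 2714.5 − 1181.5 = 1533.

1533.00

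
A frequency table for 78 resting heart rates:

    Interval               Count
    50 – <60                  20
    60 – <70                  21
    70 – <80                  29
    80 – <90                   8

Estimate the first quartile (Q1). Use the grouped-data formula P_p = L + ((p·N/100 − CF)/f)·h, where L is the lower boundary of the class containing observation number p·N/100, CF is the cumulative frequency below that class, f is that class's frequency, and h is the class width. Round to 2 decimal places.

N = 78; target position k = 25/100 · 78 = 19.5.
Cumulative frequencies: 20, 41, 70, 78.
Observation 19.5 falls in the class 50 – <60.
L = 50, CF = 0, f = 20, h = 10.
P25 = 50 + ((19.5 − 0)/20)·10 = 50 + 9.75 = 59.75.

59.75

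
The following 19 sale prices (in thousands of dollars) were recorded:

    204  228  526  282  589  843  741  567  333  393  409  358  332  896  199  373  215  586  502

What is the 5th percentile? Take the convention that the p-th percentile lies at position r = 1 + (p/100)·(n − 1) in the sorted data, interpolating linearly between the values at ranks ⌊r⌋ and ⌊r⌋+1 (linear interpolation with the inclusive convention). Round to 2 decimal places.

Sorted: 199, 204, 215, 228, 282, 332, 333, 358, 373, 393, 409, 502, 526, 567, 586, 589, 741, 843, 896.
n = 19.
r = 1 + (5/100)·(19 − 1) = 1 + 0.9 = 1.9.
Rank 1 is 199 and rank 2 is 204.
Interpolate: 199 + 0.9·(204 − 199) = 199 + 0.9·5 = 203.5.

203.50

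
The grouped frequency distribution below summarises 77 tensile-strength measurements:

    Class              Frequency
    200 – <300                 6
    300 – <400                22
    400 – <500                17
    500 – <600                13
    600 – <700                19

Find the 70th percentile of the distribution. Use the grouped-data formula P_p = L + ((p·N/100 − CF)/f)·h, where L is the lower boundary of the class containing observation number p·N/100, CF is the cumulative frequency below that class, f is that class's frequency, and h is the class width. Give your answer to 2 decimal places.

N = 77; target position k = 70/100 · 77 = 53.9.
Cumulative frequencies: 6, 28, 45, 58, 77.
Observation 53.9 falls in the class 500 – <600.
L = 500, CF = 45, f = 13, h = 100.
P70 = 500 + ((53.9 − 45)/13)·100 = 500 + 68.4615 = 568.462.

568.46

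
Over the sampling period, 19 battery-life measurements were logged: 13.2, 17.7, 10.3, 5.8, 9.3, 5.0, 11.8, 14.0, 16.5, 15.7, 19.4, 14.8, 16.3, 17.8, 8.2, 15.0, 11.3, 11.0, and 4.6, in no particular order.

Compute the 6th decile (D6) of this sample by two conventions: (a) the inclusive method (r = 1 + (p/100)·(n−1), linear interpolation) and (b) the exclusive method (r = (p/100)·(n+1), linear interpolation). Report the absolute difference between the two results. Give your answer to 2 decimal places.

0.16

Sorted: 4.6, 5.0, 5.8, 8.2, 9.3, 10.3, 11.0, 11.3, 11.8, 13.2, 14.0, 14.8, 15.0, 15.7, 16.3, 16.5, 17.7, 17.8, 19.4.
n = 19.
(a) r = 11.8; between ranks 11 (14.0) and 12 (14.8): 14.64.
(b) r = 12 → value at rank 12 = 14.8.
|14.64 − 14.8| = 0.16.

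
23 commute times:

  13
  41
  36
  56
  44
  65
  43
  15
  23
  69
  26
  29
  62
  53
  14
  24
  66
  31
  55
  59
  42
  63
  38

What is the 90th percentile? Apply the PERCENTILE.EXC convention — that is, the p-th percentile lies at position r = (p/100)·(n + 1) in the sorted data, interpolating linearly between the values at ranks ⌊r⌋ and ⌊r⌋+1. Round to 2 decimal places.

Sorted: 13, 14, 15, 23, 24, 26, 29, 31, 36, 38, 41, 42, 43, 44, 53, 55, 56, 59, 62, 63, 65, 66, 69.
n = 23.
r = (90/100)·(23 + 1) = 21.6.
Rank 21 is 65 and rank 22 is 66.
Interpolate: 65 + 0.6·(66 − 65) = 65 + 0.6·1 = 65.6.

65.60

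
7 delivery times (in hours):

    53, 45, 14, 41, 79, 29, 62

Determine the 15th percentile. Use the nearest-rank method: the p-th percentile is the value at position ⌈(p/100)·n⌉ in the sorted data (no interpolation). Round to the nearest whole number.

Sorted: 14, 29, 41, 45, 53, 62, 79.
n = 7.
Position = ⌈15/100 · 7⌉ = ⌈1.05⌉ = 2.
The value at rank 2 is 29.

29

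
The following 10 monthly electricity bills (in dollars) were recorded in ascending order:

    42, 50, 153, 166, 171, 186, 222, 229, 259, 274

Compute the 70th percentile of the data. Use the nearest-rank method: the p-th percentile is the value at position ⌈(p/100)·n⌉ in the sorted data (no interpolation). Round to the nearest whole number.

222

n = 10.
Position = ⌈70/100 · 10⌉ = ⌈7⌉ = 7.
The value at rank 7 is 222.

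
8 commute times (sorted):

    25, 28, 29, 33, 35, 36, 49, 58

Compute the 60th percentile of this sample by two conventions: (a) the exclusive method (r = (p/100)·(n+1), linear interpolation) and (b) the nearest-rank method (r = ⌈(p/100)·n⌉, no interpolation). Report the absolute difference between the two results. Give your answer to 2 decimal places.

0.40

n = 8.
(a) r = 5.4; between ranks 5 (35) and 6 (36): 35.4.
(b) the nearest-rank method: rank 5 → 35.
|35.4 − 35| = 0.4.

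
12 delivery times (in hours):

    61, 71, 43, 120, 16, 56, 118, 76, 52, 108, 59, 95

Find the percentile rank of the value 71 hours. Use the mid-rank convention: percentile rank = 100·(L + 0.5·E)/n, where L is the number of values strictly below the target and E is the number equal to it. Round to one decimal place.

54.2

Sorted: 16, 43, 52, 56, 59, 61, 71, 76, 95, 108, 118, 120.
Count below 71: L = 6; count equal: E = 1; n = 12.
Percentile rank = 100·(6 + 0.5·1)/12 = 100·6.5/12 = 54.17.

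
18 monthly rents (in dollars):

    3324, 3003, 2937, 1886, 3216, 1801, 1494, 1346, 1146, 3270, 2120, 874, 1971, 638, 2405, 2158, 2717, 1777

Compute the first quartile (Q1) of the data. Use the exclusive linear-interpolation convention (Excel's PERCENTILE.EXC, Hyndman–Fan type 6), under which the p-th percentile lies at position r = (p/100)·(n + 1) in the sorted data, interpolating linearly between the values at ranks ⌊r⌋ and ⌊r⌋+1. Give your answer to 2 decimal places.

1457.00

Sorted: 638, 874, 1146, 1346, 1494, 1777, 1801, 1886, 1971, 2120, 2158, 2405, 2717, 2937, 3003, 3216, 3270, 3324.
n = 18.
r = (25/100)·(18 + 1) = 4.75.
Rank 4 is 1346 and rank 5 is 1494.
Interpolate: 1346 + 0.75·(1494 − 1346) = 1346 + 0.75·148 = 1457.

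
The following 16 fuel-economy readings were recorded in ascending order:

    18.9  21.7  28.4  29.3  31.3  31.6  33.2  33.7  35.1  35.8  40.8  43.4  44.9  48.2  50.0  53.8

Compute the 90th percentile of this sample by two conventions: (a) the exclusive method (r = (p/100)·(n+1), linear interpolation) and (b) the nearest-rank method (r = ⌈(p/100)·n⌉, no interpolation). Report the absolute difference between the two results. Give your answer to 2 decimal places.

1.14

n = 16.
(a) r = 15.3; between ranks 15 (50.0) and 16 (53.8): 51.14.
(b) the nearest-rank method: rank 15 → 50.
|51.14 − 50| = 1.14.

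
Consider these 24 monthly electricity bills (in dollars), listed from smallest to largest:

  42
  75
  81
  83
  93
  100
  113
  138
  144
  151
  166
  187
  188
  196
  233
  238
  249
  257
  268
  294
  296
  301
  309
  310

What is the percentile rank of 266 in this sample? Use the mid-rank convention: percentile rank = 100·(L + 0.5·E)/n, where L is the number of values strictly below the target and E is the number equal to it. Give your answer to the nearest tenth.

Count below 266: L = 18; count equal: E = 0; n = 24.
Percentile rank = 100·(18 + 0.5·0)/24 = 100·18/24 = 75.

75.0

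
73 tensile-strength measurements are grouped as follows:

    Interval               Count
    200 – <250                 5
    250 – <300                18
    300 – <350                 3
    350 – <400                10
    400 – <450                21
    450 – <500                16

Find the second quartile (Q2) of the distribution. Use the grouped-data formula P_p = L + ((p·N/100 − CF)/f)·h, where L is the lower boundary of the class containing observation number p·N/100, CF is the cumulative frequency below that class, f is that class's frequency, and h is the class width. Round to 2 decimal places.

N = 73; target position k = 50/100 · 73 = 36.5.
Cumulative frequencies: 5, 23, 26, 36, 57, 73.
Observation 36.5 falls in the class 400 – <450.
L = 400, CF = 36, f = 21, h = 50.
P50 = 400 + ((36.5 − 36)/21)·50 = 400 + 1.19048 = 401.19.

401.19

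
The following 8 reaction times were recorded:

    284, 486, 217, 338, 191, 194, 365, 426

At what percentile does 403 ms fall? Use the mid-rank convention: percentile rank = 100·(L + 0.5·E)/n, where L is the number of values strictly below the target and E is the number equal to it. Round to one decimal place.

Sorted: 191, 194, 217, 284, 338, 365, 426, 486.
Count below 403: L = 6; count equal: E = 0; n = 8.
Percentile rank = 100·(6 + 0.5·0)/8 = 100·6/8 = 75.

75.0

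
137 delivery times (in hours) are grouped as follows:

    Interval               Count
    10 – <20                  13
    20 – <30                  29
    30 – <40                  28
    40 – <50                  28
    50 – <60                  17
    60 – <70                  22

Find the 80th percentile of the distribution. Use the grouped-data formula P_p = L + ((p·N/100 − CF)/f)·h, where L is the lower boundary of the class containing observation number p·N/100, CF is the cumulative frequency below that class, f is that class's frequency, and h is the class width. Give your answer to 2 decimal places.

56.82

N = 137; target position k = 80/100 · 137 = 109.6.
Cumulative frequencies: 13, 42, 70, 98, 115, 137.
Observation 109.6 falls in the class 50 – <60.
L = 50, CF = 98, f = 17, h = 10.
P80 = 50 + ((109.6 − 98)/17)·10 = 50 + 6.82353 = 56.8235.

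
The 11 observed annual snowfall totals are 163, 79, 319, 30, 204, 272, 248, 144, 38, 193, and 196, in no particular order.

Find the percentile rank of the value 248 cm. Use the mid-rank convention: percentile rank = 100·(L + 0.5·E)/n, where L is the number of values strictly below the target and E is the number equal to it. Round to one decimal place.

Sorted: 30, 38, 79, 144, 163, 193, 196, 204, 248, 272, 319.
Count below 248: L = 8; count equal: E = 1; n = 11.
Percentile rank = 100·(8 + 0.5·1)/11 = 100·8.5/11 = 77.27.

77.3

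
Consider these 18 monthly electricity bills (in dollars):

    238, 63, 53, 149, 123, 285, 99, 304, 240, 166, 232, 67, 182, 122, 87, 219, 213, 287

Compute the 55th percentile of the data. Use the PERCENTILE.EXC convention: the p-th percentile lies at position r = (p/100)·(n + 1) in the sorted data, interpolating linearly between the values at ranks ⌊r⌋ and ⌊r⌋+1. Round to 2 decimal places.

Sorted: 53, 63, 67, 87, 99, 122, 123, 149, 166, 182, 213, 219, 232, 238, 240, 285, 287, 304.
n = 18.
r = (55/100)·(18 + 1) = 10.45.
Rank 10 is 182 and rank 11 is 213.
Interpolate: 182 + 0.45·(213 − 182) = 182 + 0.45·31 = 195.95.

195.95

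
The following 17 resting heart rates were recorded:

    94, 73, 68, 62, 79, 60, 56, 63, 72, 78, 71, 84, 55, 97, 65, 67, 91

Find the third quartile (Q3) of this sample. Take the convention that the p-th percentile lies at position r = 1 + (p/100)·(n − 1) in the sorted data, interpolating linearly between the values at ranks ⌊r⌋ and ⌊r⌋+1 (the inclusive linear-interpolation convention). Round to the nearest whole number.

Sorted: 55, 56, 60, 62, 63, 65, 67, 68, 71, 72, 73, 78, 79, 84, 91, 94, 97.
n = 17.
r = 1 + (75/100)·(17 − 1) = 1 + 12 = 13.
r is an integer, so P75 is the value at rank 13: 79.

79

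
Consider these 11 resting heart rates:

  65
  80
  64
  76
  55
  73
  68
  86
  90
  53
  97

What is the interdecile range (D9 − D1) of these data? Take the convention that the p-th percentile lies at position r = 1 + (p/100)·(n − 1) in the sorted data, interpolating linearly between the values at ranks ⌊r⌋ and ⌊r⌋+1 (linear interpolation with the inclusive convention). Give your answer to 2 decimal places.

Sorted: 53, 55, 64, 65, 68, 73, 76, 80, 86, 90, 97.
n = 11.
P10: r = 2 (integer) → 55.
P90: r = 10 (integer) → 90.
Difference: 90 − 55 = 35.

35.00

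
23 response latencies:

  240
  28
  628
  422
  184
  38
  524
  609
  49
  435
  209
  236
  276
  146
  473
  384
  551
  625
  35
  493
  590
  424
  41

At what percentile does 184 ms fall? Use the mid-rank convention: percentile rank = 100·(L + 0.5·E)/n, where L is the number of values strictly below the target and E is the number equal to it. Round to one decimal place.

28.3

Sorted: 28, 35, 38, 41, 49, 146, 184, 209, 236, 240, 276, 384, 422, 424, 435, 473, 493, 524, 551, 590, 609, 625, 628.
Count below 184: L = 6; count equal: E = 1; n = 23.
Percentile rank = 100·(6 + 0.5·1)/23 = 100·6.5/23 = 28.26.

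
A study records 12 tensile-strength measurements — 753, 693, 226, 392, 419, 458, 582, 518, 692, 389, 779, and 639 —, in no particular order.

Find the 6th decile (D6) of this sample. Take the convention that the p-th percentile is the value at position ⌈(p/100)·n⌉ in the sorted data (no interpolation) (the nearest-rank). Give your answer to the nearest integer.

Sorted: 226, 389, 392, 419, 458, 518, 582, 639, 692, 693, 753, 779.
n = 12.
Position = ⌈60/100 · 12⌉ = ⌈7.2⌉ = 8.
The value at rank 8 is 639.

639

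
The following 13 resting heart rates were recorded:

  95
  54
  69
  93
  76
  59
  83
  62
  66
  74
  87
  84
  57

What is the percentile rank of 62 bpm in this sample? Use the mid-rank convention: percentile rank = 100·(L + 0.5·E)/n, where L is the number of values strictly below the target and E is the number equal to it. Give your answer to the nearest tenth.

Sorted: 54, 57, 59, 62, 66, 69, 74, 76, 83, 84, 87, 93, 95.
Count below 62: L = 3; count equal: E = 1; n = 13.
Percentile rank = 100·(3 + 0.5·1)/13 = 100·3.5/13 = 26.92.

26.9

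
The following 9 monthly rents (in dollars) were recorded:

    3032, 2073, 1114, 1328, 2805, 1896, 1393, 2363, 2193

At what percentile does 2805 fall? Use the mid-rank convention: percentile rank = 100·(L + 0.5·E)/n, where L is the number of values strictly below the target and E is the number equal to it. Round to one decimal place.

Sorted: 1114, 1328, 1393, 1896, 2073, 2193, 2363, 2805, 3032.
Count below 2805: L = 7; count equal: E = 1; n = 9.
Percentile rank = 100·(7 + 0.5·1)/9 = 100·7.5/9 = 83.33.

83.3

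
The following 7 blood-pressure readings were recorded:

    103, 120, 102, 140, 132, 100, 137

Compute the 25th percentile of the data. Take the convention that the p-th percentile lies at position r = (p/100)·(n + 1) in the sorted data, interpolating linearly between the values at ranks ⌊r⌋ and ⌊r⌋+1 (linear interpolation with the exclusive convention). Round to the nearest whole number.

Sorted: 100, 102, 103, 120, 132, 137, 140.
n = 7.
r = (25/100)·(7 + 1) = 2.
r is an integer, so P25 is the value at rank 2: 102.

102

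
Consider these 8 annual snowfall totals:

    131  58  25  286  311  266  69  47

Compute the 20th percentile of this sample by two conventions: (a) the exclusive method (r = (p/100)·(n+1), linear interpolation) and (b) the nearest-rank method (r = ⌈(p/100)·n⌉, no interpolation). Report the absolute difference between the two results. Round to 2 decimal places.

4.40

Sorted: 25, 47, 58, 69, 131, 266, 286, 311.
n = 8.
(a) r = 1.8; between ranks 1 (25) and 2 (47): 42.6.
(b) the nearest-rank method: rank 2 → 47.
|42.6 − 47| = 4.4.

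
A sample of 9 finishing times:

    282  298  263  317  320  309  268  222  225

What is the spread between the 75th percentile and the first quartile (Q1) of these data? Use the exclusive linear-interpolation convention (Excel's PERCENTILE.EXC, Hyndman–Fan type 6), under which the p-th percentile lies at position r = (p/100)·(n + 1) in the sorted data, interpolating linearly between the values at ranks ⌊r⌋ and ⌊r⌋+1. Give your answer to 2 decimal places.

69.00

Sorted: 222, 225, 263, 268, 282, 298, 309, 317, 320.
n = 9.
P25: r = 2.5; ranks 2–3 are 225, 263; interpolating gives 244.
P75: r = 7.5; ranks 7–8 are 309, 317; interpolating gives 313.
Difference: 313 − 244 = 69.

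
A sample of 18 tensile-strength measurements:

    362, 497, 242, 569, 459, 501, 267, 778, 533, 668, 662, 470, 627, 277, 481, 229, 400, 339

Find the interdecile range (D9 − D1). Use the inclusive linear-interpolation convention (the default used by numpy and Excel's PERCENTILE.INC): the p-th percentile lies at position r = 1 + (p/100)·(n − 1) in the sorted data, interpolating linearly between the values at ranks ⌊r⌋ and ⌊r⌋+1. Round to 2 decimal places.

404.30

Sorted: 229, 242, 267, 277, 339, 362, 400, 459, 470, 481, 497, 501, 533, 569, 627, 662, 668, 778.
n = 18.
P10: r = 2.7; ranks 2–3 are 242, 267; interpolating gives 259.5.
P90: r = 16.3; ranks 16–17 are 662, 668; interpolating gives 663.8.
Difference: 663.8 − 259.5 = 404.3.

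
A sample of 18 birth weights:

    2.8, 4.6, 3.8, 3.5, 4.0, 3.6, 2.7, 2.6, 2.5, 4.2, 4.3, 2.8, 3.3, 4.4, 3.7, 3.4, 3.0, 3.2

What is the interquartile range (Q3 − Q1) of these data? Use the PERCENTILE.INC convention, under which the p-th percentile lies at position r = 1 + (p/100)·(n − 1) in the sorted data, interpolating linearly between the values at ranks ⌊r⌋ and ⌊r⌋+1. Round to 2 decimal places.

Sorted: 2.5, 2.6, 2.7, 2.8, 2.8, 3.0, 3.2, 3.3, 3.4, 3.5, 3.6, 3.7, 3.8, 4.0, 4.2, 4.3, 4.4, 4.6.
n = 18.
P25: r = 5.25; ranks 5–6 are 2.8, 3.0; interpolating gives 2.85.
P75: r = 13.75; ranks 13–14 are 3.8, 4.0; interpolating gives 3.95.
Difference: 3.95 − 2.85 = 1.1.

1.10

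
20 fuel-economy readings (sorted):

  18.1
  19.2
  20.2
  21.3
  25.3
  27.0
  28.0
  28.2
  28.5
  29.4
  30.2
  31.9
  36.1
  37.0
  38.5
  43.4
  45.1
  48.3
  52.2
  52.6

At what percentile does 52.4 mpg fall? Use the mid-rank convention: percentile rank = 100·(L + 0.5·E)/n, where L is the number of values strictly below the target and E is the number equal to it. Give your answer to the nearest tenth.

95.0

Count below 52.4: L = 19; count equal: E = 0; n = 20.
Percentile rank = 100·(19 + 0.5·0)/20 = 100·19/20 = 95.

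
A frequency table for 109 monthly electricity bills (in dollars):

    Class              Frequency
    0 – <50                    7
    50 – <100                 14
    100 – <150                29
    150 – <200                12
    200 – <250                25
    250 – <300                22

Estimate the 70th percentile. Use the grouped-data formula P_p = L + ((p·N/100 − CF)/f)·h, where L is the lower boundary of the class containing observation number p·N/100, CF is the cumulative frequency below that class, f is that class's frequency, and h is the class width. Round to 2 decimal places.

228.60

N = 109; target position k = 70/100 · 109 = 76.3.
Cumulative frequencies: 7, 21, 50, 62, 87, 109.
Observation 76.3 falls in the class 200 – <250.
L = 200, CF = 62, f = 25, h = 50.
P70 = 200 + ((76.3 − 62)/25)·50 = 200 + 28.6 = 228.6.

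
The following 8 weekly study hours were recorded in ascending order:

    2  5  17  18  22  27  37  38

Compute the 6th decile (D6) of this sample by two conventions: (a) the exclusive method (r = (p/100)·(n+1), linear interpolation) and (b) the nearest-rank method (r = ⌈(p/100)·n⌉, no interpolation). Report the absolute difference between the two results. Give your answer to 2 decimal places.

n = 8.
(a) r = 5.4; between ranks 5 (22) and 6 (27): 24.
(b) the nearest-rank method: rank 5 → 22.
|24 − 22| = 2.

2.00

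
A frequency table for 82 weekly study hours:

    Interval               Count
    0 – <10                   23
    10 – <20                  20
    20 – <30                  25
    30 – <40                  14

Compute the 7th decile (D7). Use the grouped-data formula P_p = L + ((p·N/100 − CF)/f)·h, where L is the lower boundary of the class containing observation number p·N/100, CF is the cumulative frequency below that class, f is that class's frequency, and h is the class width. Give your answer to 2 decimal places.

25.76

N = 82; target position k = 70/100 · 82 = 57.4.
Cumulative frequencies: 23, 43, 68, 82.
Observation 57.4 falls in the class 20 – <30.
L = 20, CF = 43, f = 25, h = 10.
P70 = 20 + ((57.4 − 43)/25)·10 = 20 + 5.76 = 25.76.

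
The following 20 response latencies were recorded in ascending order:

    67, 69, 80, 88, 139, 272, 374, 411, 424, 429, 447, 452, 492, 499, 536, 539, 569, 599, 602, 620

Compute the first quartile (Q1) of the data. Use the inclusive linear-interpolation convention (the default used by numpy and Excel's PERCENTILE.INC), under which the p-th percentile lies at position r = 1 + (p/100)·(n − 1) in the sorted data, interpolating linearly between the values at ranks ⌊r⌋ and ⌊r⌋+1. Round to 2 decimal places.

n = 20.
r = 1 + (25/100)·(20 − 1) = 1 + 4.75 = 5.75.
Rank 5 is 139 and rank 6 is 272.
Interpolate: 139 + 0.75·(272 − 139) = 139 + 0.75·133 = 238.75.

238.75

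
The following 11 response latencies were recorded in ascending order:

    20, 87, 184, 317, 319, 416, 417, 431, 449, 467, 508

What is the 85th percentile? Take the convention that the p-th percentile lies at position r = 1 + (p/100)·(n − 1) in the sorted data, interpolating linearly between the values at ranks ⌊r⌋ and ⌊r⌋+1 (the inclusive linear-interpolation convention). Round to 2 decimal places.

n = 11.
r = 1 + (85/100)·(11 − 1) = 1 + 8.5 = 9.5.
Rank 9 is 449 and rank 10 is 467.
Interpolate: 449 + 0.5·(467 − 449) = 449 + 0.5·18 = 458.

458.00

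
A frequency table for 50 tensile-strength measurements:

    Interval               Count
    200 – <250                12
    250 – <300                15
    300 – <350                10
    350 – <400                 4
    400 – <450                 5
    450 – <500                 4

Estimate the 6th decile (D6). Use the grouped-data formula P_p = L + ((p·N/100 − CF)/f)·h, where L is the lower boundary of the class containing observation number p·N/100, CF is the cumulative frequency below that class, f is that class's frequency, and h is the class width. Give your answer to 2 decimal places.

N = 50; target position k = 60/100 · 50 = 30.
Cumulative frequencies: 12, 27, 37, 41, 46, 50.
Observation 30 falls in the class 300 – <350.
L = 300, CF = 27, f = 10, h = 50.
P60 = 300 + ((30 − 27)/10)·50 = 300 + 15 = 315.

315.00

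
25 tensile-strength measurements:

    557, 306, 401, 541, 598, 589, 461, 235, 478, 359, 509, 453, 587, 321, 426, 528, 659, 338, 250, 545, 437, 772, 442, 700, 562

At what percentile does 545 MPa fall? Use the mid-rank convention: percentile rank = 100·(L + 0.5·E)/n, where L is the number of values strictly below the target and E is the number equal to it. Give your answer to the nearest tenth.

Sorted: 235, 250, 306, 321, 338, 359, 401, 426, 437, 442, 453, 461, 478, 509, 528, 541, 545, 557, 562, 587, 589, 598, 659, 700, 772.
Count below 545: L = 16; count equal: E = 1; n = 25.
Percentile rank = 100·(16 + 0.5·1)/25 = 100·16.5/25 = 66.

66.0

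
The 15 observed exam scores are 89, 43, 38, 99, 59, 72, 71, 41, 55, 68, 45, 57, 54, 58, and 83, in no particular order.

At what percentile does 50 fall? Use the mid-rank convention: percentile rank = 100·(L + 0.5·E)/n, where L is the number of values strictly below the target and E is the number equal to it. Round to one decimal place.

Sorted: 38, 41, 43, 45, 54, 55, 57, 58, 59, 68, 71, 72, 83, 89, 99.
Count below 50: L = 4; count equal: E = 0; n = 15.
Percentile rank = 100·(4 + 0.5·0)/15 = 100·4/15 = 26.67.

26.7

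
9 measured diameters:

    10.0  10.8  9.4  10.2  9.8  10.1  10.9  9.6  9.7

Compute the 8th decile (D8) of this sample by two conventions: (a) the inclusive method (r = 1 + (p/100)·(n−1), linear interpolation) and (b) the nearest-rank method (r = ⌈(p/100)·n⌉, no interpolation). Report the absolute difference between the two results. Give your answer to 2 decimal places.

Sorted: 9.4, 9.6, 9.7, 9.8, 10.0, 10.1, 10.2, 10.8, 10.9.
n = 9.
(a) r = 7.4; between ranks 7 (10.2) and 8 (10.8): 10.44.
(b) the nearest-rank method: rank 8 → 10.8.
|10.44 − 10.8| = 0.36.

0.36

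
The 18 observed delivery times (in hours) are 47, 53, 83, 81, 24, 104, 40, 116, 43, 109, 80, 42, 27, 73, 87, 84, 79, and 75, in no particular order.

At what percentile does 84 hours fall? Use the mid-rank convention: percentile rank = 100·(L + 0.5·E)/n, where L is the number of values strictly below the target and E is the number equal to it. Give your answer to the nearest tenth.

75.0

Sorted: 24, 27, 40, 42, 43, 47, 53, 73, 75, 79, 80, 81, 83, 84, 87, 104, 109, 116.
Count below 84: L = 13; count equal: E = 1; n = 18.
Percentile rank = 100·(13 + 0.5·1)/18 = 100·13.5/18 = 75.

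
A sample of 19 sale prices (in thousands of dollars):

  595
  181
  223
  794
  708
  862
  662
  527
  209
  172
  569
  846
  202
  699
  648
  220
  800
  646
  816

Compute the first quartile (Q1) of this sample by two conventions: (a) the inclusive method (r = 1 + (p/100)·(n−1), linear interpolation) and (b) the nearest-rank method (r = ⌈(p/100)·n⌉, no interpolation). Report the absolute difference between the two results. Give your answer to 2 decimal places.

1.50

Sorted: 172, 181, 202, 209, 220, 223, 527, 569, 595, 646, 648, 662, 699, 708, 794, 800, 816, 846, 862.
n = 19.
(a) r = 5.5; between ranks 5 (220) and 6 (223): 221.5.
(b) the nearest-rank method: rank 5 → 220.
|221.5 − 220| = 1.5.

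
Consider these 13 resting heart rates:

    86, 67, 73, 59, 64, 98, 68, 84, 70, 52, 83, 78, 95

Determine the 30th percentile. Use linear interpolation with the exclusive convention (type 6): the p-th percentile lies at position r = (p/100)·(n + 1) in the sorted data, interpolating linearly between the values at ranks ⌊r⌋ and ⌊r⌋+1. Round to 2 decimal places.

Sorted: 52, 59, 64, 67, 68, 70, 73, 78, 83, 84, 86, 95, 98.
n = 13.
r = (30/100)·(13 + 1) = 4.2.
Rank 4 is 67 and rank 5 is 68.
Interpolate: 67 + 0.2·(68 − 67) = 67 + 0.2·1 = 67.2.

67.20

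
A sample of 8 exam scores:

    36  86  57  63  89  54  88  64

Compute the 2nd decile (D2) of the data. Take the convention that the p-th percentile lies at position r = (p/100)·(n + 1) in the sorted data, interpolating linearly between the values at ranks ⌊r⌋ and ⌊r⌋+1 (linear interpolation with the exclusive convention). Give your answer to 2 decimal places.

Sorted: 36, 54, 57, 63, 64, 86, 88, 89.
n = 8.
r = (20/100)·(8 + 1) = 1.8.
Rank 1 is 36 and rank 2 is 54.
Interpolate: 36 + 0.8·(54 − 36) = 36 + 0.8·18 = 50.4.

50.40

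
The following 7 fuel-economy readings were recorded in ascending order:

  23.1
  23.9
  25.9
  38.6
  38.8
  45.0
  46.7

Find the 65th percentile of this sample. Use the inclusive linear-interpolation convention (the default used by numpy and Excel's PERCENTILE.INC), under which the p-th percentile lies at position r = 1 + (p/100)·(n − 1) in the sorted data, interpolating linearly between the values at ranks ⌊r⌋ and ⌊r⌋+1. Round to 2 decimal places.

n = 7.
r = 1 + (65/100)·(7 − 1) = 1 + 3.9 = 4.9.
Rank 4 is 38.6 and rank 5 is 38.8.
Interpolate: 38.6 + 0.9·(38.8 − 38.6) = 38.6 + 0.9·0.2 = 38.78.

38.78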